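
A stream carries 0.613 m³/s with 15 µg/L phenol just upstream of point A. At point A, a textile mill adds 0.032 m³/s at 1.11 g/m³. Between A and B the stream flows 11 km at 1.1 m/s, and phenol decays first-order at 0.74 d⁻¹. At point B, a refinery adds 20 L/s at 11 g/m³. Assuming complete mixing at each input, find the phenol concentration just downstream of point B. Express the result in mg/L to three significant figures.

0.393 mg/L

15 µg/L = 0.015 mg/L.
After input A: C = (0.613·0.015 + 0.032·1.11) / 0.645 = 0.06933 mg/L.
Over the 11 km reach to input B (t = 1e+04 s = 0.1157 d), decay gives C = 0.06933·exp(−0.74·0.1157) = 0.06364 mg/L.
20 L/s = 0.02 m³/s.
After input B: C = (0.645·0.06364 + 0.02·11) / 0.665 = 0.3925 mg/L.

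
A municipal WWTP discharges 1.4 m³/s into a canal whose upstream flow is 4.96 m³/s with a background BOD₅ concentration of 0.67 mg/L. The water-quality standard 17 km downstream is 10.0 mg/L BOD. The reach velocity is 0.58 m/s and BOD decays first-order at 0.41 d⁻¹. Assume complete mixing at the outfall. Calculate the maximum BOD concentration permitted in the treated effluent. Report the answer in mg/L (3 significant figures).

49.8 mg/L

Travel time to the compliance point: t = 1.7e+04/0.58 = 2.931e+04 s = 0.3392 d; decay factor exp(−0.41·0.3392) = 0.8702.
So the concentration just after mixing may be at most 10/0.8702 = 11.49 mg/L.
Mass balance: 11.49·6.36 = 1.4·Cₑ + 4.96·0.67.
Cₑ = (73.09 − 3.323) / 1.4 = 49.83 mg/L.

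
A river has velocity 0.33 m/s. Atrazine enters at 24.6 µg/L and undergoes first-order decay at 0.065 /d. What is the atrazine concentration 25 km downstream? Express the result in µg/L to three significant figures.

Travel time t = 25 km / 0.33 m/s = 2.5e+04/0.33 = 7.576e+04 s = 0.8768 d.
First-order decay: C = 24.6·exp(−0.065·0.8768) = 24.6·0.9446 = 23.24 µg/L.

23.2 µg/L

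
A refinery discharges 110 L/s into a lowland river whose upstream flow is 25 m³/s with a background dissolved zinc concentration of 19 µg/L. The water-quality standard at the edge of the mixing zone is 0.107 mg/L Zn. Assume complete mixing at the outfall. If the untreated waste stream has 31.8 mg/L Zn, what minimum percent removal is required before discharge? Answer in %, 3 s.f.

36.8 %

110 L/s = 0.11 m³/s.
19 µg/L = 0.019 mg/L.
Mass balance: 0.107·25.11 = 0.11·Cₑ + 25·0.019.
Cₑ = (2.687 − 0.475) / 0.11 = 20.11 mg/L.
Required removal = 1 − 20.11/31.8 = 36.77 %.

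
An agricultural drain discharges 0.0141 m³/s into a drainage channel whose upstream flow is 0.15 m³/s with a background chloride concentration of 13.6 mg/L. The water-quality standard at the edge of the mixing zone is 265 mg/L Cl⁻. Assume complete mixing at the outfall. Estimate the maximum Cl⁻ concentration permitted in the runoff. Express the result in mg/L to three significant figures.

Mass balance: 265·0.1641 = 0.0141·Cₑ + 0.15·13.6.
Cₑ = (43.49 − 2.04) / 0.0141 = 2939 mg/L.

2940 mg/L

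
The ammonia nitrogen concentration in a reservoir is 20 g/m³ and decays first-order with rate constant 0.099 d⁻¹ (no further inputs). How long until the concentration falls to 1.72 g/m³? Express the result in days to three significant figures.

24.8 d

t = ln(C₀/C)/k = ln(20/1.72)/0.099 = 2.453/0.099 = 24.78 d.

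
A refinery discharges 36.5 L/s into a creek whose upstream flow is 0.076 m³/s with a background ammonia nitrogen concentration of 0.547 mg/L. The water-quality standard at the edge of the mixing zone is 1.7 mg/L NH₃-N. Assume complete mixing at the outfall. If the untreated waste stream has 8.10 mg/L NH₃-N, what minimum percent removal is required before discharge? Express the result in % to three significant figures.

49.4 %

36.5 L/s = 0.0365 m³/s.
Mass balance: 1.7·0.1125 = 0.0365·Cₑ + 0.076·0.547.
Cₑ = (0.1912 − 0.04157) / 0.0365 = 4.101 mg/L.
Required removal = 1 − 4.101/8.10 = 49.37 %.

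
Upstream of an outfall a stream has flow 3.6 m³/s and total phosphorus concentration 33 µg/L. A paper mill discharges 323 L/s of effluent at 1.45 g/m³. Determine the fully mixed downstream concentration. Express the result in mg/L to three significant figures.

323 L/s = 0.323 m³/s.
33 µg/L = 0.033 mg/L.
By mass balance at complete mixing, C = (0.323·1.45 + 3.6·0.033) / (0.323 + 3.6) = 0.5871/3.923 = 0.1497 mg/L.

0.150 mg/L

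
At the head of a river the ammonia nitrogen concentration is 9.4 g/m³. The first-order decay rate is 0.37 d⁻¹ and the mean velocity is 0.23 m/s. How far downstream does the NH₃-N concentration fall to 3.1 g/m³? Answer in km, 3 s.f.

From C = C₀·e^(−kt), t = ln(C₀/C)/k = ln(9.4/3.1)/0.37 = 1.109/0.37 = 2.998 d.
Distance = v·t = 0.23 m/s × 2.59e+05 s = 5.958e+04 m = 59.58 km.

59.6 km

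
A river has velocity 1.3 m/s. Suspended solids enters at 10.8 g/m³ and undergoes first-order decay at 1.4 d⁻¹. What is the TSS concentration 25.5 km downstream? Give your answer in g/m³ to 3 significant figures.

7.86 g/m³

Travel time t = 25.5 km / 1.3 m/s = 2.55e+04/1.3 = 1.962e+04 s = 0.227 d.
First-order decay: C = 10.8·exp(−1.4·0.227) = 10.8·0.7277 = 7.859 g/m³.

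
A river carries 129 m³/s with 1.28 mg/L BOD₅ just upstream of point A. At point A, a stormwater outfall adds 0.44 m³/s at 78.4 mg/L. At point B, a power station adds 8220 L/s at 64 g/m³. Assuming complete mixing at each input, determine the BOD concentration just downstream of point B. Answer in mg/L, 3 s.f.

After input A: C = (129·1.28 + 0.44·78.4) / 129.4 = 1.542 mg/L.
8220 L/s = 8.22 m³/s.
After input B: C = (129.4·1.542 + 8.22·64) / 137.7 = 5.272 mg/L.

5.27 mg/L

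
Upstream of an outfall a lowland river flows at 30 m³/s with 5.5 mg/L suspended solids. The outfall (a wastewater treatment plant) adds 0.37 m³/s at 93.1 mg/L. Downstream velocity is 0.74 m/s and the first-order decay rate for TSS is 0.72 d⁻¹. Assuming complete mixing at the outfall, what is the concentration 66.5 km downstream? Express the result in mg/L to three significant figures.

3.11 mg/L

After complete mixing, C₀ = (0.37·93.1 + 30·5.5) / 30.37 = 6.567 mg/L.
Travel time t = 6.65e+04 m / 0.74 m/s = 8.986e+04 s = 1.04 d.
C = 6.567·exp(−0.72·1.04) = 6.567·0.4729 = 3.106 mg/L.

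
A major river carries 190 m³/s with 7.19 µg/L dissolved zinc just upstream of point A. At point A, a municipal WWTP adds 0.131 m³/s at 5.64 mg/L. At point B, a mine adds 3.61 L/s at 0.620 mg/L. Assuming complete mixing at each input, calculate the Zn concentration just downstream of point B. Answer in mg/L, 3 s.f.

0.0111 mg/L

7.19 µg/L = 0.00719 mg/L.
After input A: C = (190·0.00719 + 0.131·5.64) / 190.1 = 0.01107 mg/L.
3.61 L/s = 0.00361 m³/s.
After input B: C = (190.1·0.01107 + 0.00361·0.62) / 190.1 = 0.01108 mg/L.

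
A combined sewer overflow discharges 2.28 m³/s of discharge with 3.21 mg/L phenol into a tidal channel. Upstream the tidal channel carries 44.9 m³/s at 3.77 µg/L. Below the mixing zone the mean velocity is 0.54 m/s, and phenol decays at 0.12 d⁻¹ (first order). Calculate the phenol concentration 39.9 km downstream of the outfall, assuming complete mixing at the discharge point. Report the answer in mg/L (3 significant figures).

0.143 mg/L

3.77 µg/L = 0.00377 mg/L.
After complete mixing, C₀ = (2.28·3.21 + 44.9·0.00377) / 47.18 = 0.1587 mg/L.
Travel time t = 3.99e+04 m / 0.54 m/s = 7.389e+04 s = 0.8552 d.
C = 0.1587·exp(−0.12·0.8552) = 0.1587·0.9025 = 0.1432 mg/L.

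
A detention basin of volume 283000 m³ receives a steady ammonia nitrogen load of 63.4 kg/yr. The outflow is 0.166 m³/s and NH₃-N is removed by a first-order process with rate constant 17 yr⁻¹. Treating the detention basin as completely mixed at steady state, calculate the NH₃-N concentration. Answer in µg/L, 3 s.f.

Outflow Q = 0.166 m³/s × 3.156e+07 s/yr = 5.239e+06 m³/yr.
Steady-state CSTR mass balance: W = Q·C + k·V·C, so C = W/(Q + kV).
Q + kV = 5.239e+06 + 17·283000 = 1.005e+07 m³/yr.
C = 63.4/1.005e+07 = 6.309e-06 kg/m³ = 0.006309 mg/L = 6.309 µg/L.

6.31 µg/L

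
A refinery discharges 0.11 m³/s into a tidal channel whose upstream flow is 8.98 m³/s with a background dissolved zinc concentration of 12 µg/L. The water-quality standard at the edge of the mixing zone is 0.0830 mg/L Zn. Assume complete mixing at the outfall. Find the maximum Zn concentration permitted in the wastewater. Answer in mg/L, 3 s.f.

5.88 mg/L

12 µg/L = 0.012 mg/L.
Mass balance: 0.083·9.09 = 0.11·Cₑ + 8.98·0.012.
Cₑ = (0.7545 − 0.1078) / 0.11 = 5.879 mg/L.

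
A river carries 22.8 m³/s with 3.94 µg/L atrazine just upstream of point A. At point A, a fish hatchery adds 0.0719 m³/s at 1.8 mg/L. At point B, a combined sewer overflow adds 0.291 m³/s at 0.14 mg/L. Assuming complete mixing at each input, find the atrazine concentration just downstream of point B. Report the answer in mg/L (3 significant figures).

0.0112 mg/L

3.94 µg/L = 0.00394 mg/L.
After input A: C = (22.8·0.00394 + 0.0719·1.8) / 22.87 = 0.009586 mg/L.
After input B: C = (22.87·0.009586 + 0.291·0.14) / 23.16 = 0.01122 mg/L.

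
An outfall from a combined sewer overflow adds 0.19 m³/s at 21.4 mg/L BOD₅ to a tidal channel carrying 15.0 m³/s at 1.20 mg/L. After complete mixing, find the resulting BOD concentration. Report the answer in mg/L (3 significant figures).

1.45 mg/L

Flow-weighted mixing gives C = (0.19·21.4 + 15·1.2) / (0.19 + 15) = 22.07/15.19 = 1.453 mg/L.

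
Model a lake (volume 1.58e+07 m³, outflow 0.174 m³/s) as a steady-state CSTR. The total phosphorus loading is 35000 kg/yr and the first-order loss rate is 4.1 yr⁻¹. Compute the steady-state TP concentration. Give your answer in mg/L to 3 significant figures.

0.498 mg/L

Outflow Q = 0.174 m³/s × 3.156e+07 s/yr = 5.491e+06 m³/yr.
Steady-state CSTR mass balance: W = Q·C + k·V·C, so C = W/(Q + kV).
Q + kV = 5.491e+06 + 4.1·1.58e+07 = 7.027e+07 m³/yr.
C = 35000/7.027e+07 = 0.0004981 kg/m³ = 0.4981 mg/L.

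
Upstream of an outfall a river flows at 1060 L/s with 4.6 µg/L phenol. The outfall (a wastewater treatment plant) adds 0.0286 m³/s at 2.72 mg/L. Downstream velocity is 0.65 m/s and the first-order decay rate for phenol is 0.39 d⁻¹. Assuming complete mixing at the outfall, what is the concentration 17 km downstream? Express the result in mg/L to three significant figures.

0.0675 mg/L

1060 L/s = 1.06 m³/s.
4.6 µg/L = 0.0046 mg/L.
After complete mixing, C₀ = (0.0286·2.72 + 1.06·0.0046) / 1.089 = 0.07594 mg/L.
Travel time t = 1.7e+04 m / 0.65 m/s = 2.615e+04 s = 0.3027 d.
C = 0.07594·exp(−0.39·0.3027) = 0.07594·0.8886 = 0.06748 mg/L.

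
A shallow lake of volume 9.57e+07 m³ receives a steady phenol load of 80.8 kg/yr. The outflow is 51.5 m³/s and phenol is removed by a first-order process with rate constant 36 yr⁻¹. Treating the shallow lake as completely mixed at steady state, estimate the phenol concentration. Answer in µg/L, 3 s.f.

Outflow Q = 51.5 m³/s × 3.156e+07 s/yr = 1.625e+09 m³/yr.
Steady-state CSTR mass balance: W = Q·C + k·V·C, so C = W/(Q + kV).
Q + kV = 1.625e+09 + 36·9.57e+07 = 5.07e+09 m³/yr.
C = 80.8/5.07e+09 = 1.594e-08 kg/m³ = 1.594e-05 mg/L = 0.01594 µg/L.

0.0159 µg/L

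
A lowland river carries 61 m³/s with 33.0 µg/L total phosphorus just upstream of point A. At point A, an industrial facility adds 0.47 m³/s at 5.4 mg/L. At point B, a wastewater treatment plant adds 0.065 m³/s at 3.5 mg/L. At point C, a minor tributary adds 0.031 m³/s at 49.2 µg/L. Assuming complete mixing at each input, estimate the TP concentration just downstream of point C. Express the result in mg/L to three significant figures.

0.0776 mg/L

33.0 µg/L = 0.033 mg/L.
After input A: C = (61·0.033 + 0.47·5.4) / 61.47 = 0.07404 mg/L.
After input B: C = (61.47·0.07404 + 0.065·3.5) / 61.53 = 0.07765 mg/L.
49.2 µg/L = 0.0492 mg/L.
After input C: C = (61.53·0.07765 + 0.031·0.0492) / 61.57 = 0.07764 mg/L.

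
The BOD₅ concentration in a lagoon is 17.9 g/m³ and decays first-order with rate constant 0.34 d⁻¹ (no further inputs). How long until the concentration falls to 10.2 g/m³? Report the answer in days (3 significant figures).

1.65 d

t = ln(C₀/C)/k = ln(17.9/10.2)/0.34 = 0.5624/0.34 = 1.654 d.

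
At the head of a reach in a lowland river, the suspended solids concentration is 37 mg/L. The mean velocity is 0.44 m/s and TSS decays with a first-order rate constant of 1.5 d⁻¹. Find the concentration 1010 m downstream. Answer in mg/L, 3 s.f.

35.6 mg/L

Travel time t = 1010 m / 0.44 m/s = 1010/0.44 = 2295 s = 0.02657 d.
First-order decay: C = 37·exp(−1.5·0.02657) = 37·0.9609 = 35.55 mg/L.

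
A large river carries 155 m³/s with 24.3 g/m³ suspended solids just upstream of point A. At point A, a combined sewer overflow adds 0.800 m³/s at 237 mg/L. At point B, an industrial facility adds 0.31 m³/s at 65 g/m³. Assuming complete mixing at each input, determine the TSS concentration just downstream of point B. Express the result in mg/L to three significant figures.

After input A: C = (155·24.3 + 0.8·237) / 155.8 = 25.39 mg/L.
After input B: C = (155.8·25.39 + 0.31·65) / 156.1 = 25.47 mg/L.

25.5 mg/L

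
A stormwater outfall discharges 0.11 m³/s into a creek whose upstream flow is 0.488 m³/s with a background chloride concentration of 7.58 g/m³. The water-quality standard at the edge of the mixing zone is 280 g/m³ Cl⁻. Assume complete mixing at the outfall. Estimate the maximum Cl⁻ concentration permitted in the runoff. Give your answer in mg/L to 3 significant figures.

Mass balance: 280·0.598 = 0.11·Cₑ + 0.488·7.58.
Cₑ = (167.4 − 3.699) / 0.11 = 1489 mg/L.

1490 mg/L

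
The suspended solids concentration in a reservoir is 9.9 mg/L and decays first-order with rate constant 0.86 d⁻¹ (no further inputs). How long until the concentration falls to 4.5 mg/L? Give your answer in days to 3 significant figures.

t = ln(C₀/C)/k = ln(9.9/4.5)/0.86 = 0.7885/0.86 = 0.9168 d.

0.917 d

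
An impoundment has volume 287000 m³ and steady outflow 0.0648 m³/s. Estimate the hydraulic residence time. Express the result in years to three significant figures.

Q = 0.0648 m³/s × 3.156e+07 s/yr = 2.045e+06 m³/yr.
Hydraulic residence time τ = V/Q = 287000/2.045e+06 = 0.1403 yr.

0.140 yr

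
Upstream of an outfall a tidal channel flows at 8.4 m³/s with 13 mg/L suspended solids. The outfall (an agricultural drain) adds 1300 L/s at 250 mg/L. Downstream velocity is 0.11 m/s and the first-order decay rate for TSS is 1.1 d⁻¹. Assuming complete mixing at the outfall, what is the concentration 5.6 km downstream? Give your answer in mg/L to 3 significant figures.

1300 L/s = 1.3 m³/s.
After complete mixing, C₀ = (1.3·250 + 8.4·13) / 9.7 = 44.76 mg/L.
Travel time t = 5600 m / 0.11 m/s = 5.091e+04 s = 0.5892 d.
C = 44.76·exp(−1.1·0.5892) = 44.76·0.523 = 23.41 mg/L.

23.4 mg/L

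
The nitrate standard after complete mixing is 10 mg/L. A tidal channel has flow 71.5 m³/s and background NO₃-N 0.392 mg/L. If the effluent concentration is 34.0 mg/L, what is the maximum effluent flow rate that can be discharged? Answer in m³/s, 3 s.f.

Mass balance at complete mixing: C_std·(Q_w + Q_r) = Q_w·C_e + Q_r·C_b.
Rearranging, Q_w = Q_r·(C_std − C_b)/(C_e − C_std) = 71.5·(10 − 0.392) / (34 − 10) = 28.62 m³/s.

28.6 m³/s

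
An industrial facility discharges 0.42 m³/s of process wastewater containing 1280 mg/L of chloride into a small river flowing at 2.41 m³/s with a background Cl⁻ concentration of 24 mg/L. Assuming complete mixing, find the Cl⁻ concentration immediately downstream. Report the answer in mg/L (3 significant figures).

By mass balance at complete mixing, C = (0.42·1280 + 2.41·24) / (0.42 + 2.41) = 595.4/2.83 = 210.4 mg/L.

210 mg/L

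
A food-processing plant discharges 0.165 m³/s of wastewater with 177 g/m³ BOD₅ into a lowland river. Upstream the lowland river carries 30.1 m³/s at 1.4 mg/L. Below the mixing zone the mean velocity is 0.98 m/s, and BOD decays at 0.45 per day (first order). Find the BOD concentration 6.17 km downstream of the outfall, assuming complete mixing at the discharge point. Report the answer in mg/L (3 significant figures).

After complete mixing, C₀ = (0.165·177 + 30.1·1.4) / 30.27 = 2.357 mg/L.
Travel time t = 6170 m / 0.98 m/s = 6296 s = 0.07287 d.
C = 2.357·exp(−0.45·0.07287) = 2.357·0.9677 = 2.281 mg/L.

2.28 mg/L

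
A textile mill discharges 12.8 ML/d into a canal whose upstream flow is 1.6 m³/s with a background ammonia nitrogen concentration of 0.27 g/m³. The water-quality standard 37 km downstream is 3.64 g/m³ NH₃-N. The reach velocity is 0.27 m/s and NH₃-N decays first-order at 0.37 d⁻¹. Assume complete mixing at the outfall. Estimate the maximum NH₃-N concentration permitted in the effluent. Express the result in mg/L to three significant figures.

74.3 mg/L

12.8 ML/d = 0.1481 m³/s.
Travel time to the compliance point: t = 3.7e+04/0.27 = 1.37e+05 s = 1.586 d; decay factor exp(−0.37·1.586) = 0.5561.
So the concentration just after mixing may be at most 3.64/0.5561 = 6.546 mg/L.
Mass balance: 6.546·1.748 = 0.1481·Cₑ + 1.6·0.27.
Cₑ = (11.44 − 0.432) / 0.1481 = 74.33 mg/L.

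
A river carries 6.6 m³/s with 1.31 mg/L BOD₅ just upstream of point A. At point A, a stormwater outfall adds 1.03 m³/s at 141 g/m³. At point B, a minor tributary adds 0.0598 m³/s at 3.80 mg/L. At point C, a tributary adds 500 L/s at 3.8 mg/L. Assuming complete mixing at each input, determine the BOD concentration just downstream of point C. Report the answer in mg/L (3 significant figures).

After input A: C = (6.6·1.31 + 1.03·141) / 7.63 = 20.17 mg/L.
After input B: C = (7.63·20.17 + 0.0598·3.8) / 7.69 = 20.04 mg/L.
500 L/s = 0.5 m³/s.
After input C: C = (7.69·20.04 + 0.5·3.8) / 8.19 = 19.05 mg/L.

19.0 mg/L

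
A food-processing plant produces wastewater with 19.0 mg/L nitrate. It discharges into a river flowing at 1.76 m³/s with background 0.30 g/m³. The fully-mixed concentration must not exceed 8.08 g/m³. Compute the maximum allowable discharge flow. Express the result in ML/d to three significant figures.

Mass balance at complete mixing: C_std·(Q_w + Q_r) = Q_w·C_e + Q_r·C_b.
Rearranging, Q_w = Q_r·(C_std − C_b)/(C_e − C_std) = 1.76·(8.08 − 0.3) / (19 − 8.08) = 1.254 m³/s.
= 108.3 ML/d.

108 ML/d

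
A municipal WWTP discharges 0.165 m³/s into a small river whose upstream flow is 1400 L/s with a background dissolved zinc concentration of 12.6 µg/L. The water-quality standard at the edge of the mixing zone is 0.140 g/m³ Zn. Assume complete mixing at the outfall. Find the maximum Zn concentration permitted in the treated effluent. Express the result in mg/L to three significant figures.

1400 L/s = 1.4 m³/s.
12.6 µg/L = 0.0126 mg/L.
Mass balance: 0.14·1.565 = 0.165·Cₑ + 1.4·0.0126.
Cₑ = (0.2191 − 0.01764) / 0.165 = 1.221 mg/L.

1.22 mg/L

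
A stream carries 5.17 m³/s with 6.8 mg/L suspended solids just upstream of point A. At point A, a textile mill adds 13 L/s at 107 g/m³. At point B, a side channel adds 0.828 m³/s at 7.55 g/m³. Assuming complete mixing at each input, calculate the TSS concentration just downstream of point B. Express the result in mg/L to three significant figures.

13 L/s = 0.013 m³/s.
After input A: C = (5.17·6.8 + 0.013·107) / 5.183 = 7.051 mg/L.
After input B: C = (5.183·7.051 + 0.828·7.55) / 6.011 = 7.12 mg/L.

7.12 mg/L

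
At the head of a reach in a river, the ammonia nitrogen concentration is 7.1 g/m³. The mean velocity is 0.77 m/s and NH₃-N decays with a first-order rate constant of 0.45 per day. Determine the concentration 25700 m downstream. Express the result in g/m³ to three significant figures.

5.97 g/m³

Travel time t = 25700 m / 0.77 m/s = 2.57e+04/0.77 = 3.338e+04 s = 0.3863 d.
First-order decay: C = 7.1·exp(−0.45·0.3863) = 7.1·0.8404 = 5.967 g/m³.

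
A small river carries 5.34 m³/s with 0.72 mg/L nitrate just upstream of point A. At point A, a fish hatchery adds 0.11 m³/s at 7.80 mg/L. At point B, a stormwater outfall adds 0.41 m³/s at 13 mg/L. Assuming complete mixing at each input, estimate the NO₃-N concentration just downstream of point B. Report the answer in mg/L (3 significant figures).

After input A: C = (5.34·0.72 + 0.11·7.8) / 5.45 = 0.8629 mg/L.
After input B: C = (5.45·0.8629 + 0.41·13) / 5.86 = 1.712 mg/L.

1.71 mg/L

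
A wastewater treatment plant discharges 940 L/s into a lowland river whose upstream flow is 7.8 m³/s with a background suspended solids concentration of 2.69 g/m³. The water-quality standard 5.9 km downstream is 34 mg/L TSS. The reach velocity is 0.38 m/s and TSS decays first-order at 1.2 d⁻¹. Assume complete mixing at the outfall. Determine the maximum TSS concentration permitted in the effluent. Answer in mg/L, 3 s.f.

940 L/s = 0.94 m³/s.
Travel time to the compliance point: t = 5900/0.38 = 1.553e+04 s = 0.1797 d; decay factor exp(−1.2·0.1797) = 0.806.
So the concentration just after mixing may be at most 34/0.806 = 42.18 mg/L.
Mass balance: 42.18·8.74 = 0.94·Cₑ + 7.8·2.69.
Cₑ = (368.7 − 20.98) / 0.94 = 369.9 mg/L.

370 mg/L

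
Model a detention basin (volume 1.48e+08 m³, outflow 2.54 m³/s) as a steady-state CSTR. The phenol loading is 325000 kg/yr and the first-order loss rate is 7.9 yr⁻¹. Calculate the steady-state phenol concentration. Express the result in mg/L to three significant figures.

Outflow Q = 2.54 m³/s × 3.156e+07 s/yr = 8.016e+07 m³/yr.
Steady-state CSTR mass balance: W = Q·C + k·V·C, so C = W/(Q + kV).
Q + kV = 8.016e+07 + 7.9·1.48e+08 = 1.249e+09 m³/yr.
C = 325000/1.249e+09 = 0.0002601 kg/m³ = 0.2601 mg/L.

0.260 mg/L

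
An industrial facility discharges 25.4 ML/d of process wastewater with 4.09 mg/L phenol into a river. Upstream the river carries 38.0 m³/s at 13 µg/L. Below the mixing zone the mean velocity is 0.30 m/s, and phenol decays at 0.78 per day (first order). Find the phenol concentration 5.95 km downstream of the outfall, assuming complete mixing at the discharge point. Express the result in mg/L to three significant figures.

25.4 ML/d = 0.294 m³/s.
13 µg/L = 0.013 mg/L.
After complete mixing, C₀ = (0.294·4.09 + 38·0.013) / 38.29 = 0.0443 mg/L.
Travel time t = 5950 m / 0.30 m/s = 1.983e+04 s = 0.2296 d.
C = 0.0443·exp(−0.78·0.2296) = 0.0443·0.8361 = 0.03704 mg/L.

0.0370 mg/L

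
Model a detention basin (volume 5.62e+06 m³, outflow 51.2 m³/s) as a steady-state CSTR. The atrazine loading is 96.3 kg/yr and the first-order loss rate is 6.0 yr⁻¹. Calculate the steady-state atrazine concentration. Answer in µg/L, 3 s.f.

Outflow Q = 51.2 m³/s × 3.156e+07 s/yr = 1.616e+09 m³/yr.
Steady-state CSTR mass balance: W = Q·C + k·V·C, so C = W/(Q + kV).
Q + kV = 1.616e+09 + 6.0·5.62e+06 = 1.649e+09 m³/yr.
C = 96.3/1.649e+09 = 5.838e-08 kg/m³ = 5.838e-05 mg/L = 0.05838 µg/L.

0.0584 µg/L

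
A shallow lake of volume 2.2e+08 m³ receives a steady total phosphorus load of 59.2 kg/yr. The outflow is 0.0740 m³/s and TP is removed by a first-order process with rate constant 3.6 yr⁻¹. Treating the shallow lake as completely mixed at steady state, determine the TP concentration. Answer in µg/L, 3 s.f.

0.0745 µg/L

Outflow Q = 0.0740 m³/s × 3.156e+07 s/yr = 2.335e+06 m³/yr.
Steady-state CSTR mass balance: W = Q·C + k·V·C, so C = W/(Q + kV).
Q + kV = 2.335e+06 + 3.6·2.2e+08 = 7.943e+08 m³/yr.
C = 59.2/7.943e+08 = 7.453e-08 kg/m³ = 7.453e-05 mg/L = 0.07453 µg/L.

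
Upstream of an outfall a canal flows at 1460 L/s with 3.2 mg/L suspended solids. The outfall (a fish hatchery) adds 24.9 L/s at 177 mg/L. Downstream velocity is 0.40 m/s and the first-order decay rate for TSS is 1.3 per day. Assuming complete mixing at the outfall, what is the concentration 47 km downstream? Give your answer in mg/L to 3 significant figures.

24.9 L/s = 0.0249 m³/s.
1460 L/s = 1.46 m³/s.
After complete mixing, C₀ = (0.0249·177 + 1.46·3.2) / 1.485 = 6.114 mg/L.
Travel time t = 4.7e+04 m / 0.40 m/s = 1.175e+05 s = 1.36 d.
C = 6.114·exp(−1.3·1.36) = 6.114·0.1707 = 1.044 mg/L.

1.04 mg/L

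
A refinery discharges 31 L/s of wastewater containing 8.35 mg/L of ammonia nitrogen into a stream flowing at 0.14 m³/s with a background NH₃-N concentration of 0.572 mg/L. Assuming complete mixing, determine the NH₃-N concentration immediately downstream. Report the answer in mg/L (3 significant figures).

1.98 mg/L

31 L/s = 0.031 m³/s.
By mass balance at complete mixing, C = (0.031·8.35 + 0.14·0.572) / (0.031 + 0.14) = 0.3389/0.171 = 1.982 mg/L.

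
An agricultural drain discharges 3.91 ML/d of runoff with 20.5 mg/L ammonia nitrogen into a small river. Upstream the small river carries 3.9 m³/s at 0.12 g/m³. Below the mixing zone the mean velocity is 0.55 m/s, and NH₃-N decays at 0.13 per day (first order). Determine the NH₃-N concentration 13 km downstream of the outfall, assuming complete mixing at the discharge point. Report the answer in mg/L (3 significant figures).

0.341 mg/L

3.91 ML/d = 0.04525 m³/s.
After complete mixing, C₀ = (0.04525·20.5 + 3.9·0.12) / 3.945 = 0.3538 mg/L.
Travel time t = 1.3e+04 m / 0.55 m/s = 2.364e+04 s = 0.2736 d.
C = 0.3538·exp(−0.13·0.2736) = 0.3538·0.9651 = 0.3414 mg/L.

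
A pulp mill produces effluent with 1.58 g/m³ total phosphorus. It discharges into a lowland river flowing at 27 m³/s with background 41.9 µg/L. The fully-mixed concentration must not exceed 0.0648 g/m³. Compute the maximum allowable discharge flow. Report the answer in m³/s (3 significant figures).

41.9 µg/L = 0.0419 mg/L.
Mass balance at complete mixing: C_std·(Q_w + Q_r) = Q_w·C_e + Q_r·C_b.
Rearranging, Q_w = Q_r·(C_std − C_b)/(C_e − C_std) = 27·(0.0648 − 0.0419) / (1.58 − 0.0648) = 0.4081 m³/s.

0.408 m³/s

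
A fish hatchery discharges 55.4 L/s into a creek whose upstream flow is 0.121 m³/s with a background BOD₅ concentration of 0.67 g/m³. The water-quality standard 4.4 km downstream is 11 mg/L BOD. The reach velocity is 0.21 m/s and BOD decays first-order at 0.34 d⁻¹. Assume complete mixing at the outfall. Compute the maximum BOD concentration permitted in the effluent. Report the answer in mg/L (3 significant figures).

36.6 mg/L

55.4 L/s = 0.0554 m³/s.
Travel time to the compliance point: t = 4400/0.21 = 2.095e+04 s = 0.2425 d; decay factor exp(−0.34·0.2425) = 0.9209.
So the concentration just after mixing may be at most 11/0.9209 = 11.95 mg/L.
Mass balance: 11.95·0.1764 = 0.0554·Cₑ + 0.121·0.67.
Cₑ = (2.107 − 0.08107) / 0.0554 = 36.57 mg/L.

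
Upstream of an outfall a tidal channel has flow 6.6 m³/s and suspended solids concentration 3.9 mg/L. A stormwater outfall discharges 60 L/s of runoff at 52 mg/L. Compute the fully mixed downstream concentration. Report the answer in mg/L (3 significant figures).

60 L/s = 0.06 m³/s.
Flow-weighted mixing gives C = (0.06·52 + 6.6·3.9) / (0.06 + 6.6) = 28.86/6.66 = 4.333 mg/L.

4.33 mg/L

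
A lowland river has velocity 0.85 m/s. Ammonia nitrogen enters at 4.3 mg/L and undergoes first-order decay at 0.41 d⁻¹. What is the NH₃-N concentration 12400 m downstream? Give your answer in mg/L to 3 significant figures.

Travel time t = 12400 m / 0.85 m/s = 1.24e+04/0.85 = 1.459e+04 s = 0.1688 d.
First-order decay: C = 4.3·exp(−0.41·0.1688) = 4.3·0.9331 = 4.012 mg/L.

4.01 mg/L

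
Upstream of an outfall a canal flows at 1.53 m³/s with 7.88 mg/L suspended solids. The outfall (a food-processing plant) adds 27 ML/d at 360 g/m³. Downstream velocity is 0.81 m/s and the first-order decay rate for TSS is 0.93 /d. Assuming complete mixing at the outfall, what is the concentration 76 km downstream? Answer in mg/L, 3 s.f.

27 ML/d = 0.3125 m³/s.
After complete mixing, C₀ = (0.3125·360 + 1.53·7.88) / 1.843 = 67.6 mg/L.
Travel time t = 7.6e+04 m / 0.81 m/s = 9.383e+04 s = 1.086 d.
C = 67.6·exp(−0.93·1.086) = 67.6·0.3642 = 24.62 mg/L.

24.6 mg/L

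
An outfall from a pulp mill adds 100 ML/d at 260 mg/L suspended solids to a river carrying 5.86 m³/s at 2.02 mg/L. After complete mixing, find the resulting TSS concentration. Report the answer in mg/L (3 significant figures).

44.6 mg/L

100 ML/d = 1.157 m³/s.
Flow-weighted mixing gives C = (1.157·260 + 5.86·2.02) / (1.157 + 5.86) = 312.8/7.017 = 44.57 mg/L.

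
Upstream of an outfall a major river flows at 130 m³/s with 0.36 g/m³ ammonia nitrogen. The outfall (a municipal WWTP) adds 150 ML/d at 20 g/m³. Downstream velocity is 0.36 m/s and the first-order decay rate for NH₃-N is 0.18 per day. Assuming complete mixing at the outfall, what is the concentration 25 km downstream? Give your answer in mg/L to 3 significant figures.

150 ML/d = 1.736 m³/s.
After complete mixing, C₀ = (1.736·20 + 130·0.36) / 131.7 = 0.6188 mg/L.
Travel time t = 2.5e+04 m / 0.36 m/s = 6.944e+04 s = 0.8038 d.
C = 0.6188·exp(−0.18·0.8038) = 0.6188·0.8653 = 0.5355 mg/L.

0.535 mg/L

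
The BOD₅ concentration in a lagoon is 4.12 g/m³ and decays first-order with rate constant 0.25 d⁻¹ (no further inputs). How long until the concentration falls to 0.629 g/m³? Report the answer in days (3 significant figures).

t = ln(C₀/C)/k = ln(4.12/0.629)/0.25 = 1.879/0.25 = 7.518 d.

7.52 d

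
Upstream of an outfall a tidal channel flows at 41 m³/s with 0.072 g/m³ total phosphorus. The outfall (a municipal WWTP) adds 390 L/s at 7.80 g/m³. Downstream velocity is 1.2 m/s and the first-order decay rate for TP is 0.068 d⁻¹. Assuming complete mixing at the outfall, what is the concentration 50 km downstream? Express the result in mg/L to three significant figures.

0.140 mg/L

390 L/s = 0.39 m³/s.
After complete mixing, C₀ = (0.39·7.8 + 41·0.072) / 41.39 = 0.1448 mg/L.
Travel time t = 5e+04 m / 1.2 m/s = 4.167e+04 s = 0.4823 d.
C = 0.1448·exp(−0.068·0.4823) = 0.1448·0.9677 = 0.1401 mg/L.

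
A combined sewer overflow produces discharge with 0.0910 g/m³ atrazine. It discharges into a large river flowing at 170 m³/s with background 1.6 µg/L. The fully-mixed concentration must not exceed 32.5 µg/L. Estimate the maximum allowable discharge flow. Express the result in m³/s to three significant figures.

1.6 µg/L = 0.0016 mg/L.
32.5 µg/L = 0.0325 mg/L.
Mass balance at complete mixing: C_std·(Q_w + Q_r) = Q_w·C_e + Q_r·C_b.
Rearranging, Q_w = Q_r·(C_std − C_b)/(C_e − C_std) = 170·(0.0325 − 0.0016) / (0.091 − 0.0325) = 89.79 m³/s.

89.8 m³/s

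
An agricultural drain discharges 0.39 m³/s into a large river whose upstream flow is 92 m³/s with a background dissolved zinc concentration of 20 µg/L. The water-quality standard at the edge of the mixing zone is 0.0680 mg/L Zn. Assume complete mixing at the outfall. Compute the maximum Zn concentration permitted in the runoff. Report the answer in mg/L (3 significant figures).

11.4 mg/L

20 µg/L = 0.02 mg/L.
Mass balance: 0.068·92.39 = 0.39·Cₑ + 92·0.02.
Cₑ = (6.283 − 1.84) / 0.39 = 11.39 mg/L.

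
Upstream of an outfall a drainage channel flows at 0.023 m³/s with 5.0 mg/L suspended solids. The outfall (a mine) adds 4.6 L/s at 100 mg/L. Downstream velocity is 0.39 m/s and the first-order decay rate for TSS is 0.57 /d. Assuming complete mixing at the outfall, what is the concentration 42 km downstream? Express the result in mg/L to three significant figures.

4.6 L/s = 0.0046 m³/s.
After complete mixing, C₀ = (0.0046·100 + 0.023·5) / 0.0276 = 20.83 mg/L.
Travel time t = 4.2e+04 m / 0.39 m/s = 1.077e+05 s = 1.246 d.
C = 20.83·exp(−0.57·1.246) = 20.83·0.4914 = 10.24 mg/L.

10.2 mg/L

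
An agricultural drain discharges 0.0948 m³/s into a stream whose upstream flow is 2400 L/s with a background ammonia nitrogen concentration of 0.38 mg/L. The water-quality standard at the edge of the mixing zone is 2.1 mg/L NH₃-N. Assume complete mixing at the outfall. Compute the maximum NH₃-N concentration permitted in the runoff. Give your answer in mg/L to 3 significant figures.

45.6 mg/L

2400 L/s = 2.4 m³/s.
Mass balance: 2.1·2.495 = 0.0948·Cₑ + 2.4·0.38.
Cₑ = (5.239 − 0.912) / 0.0948 = 45.64 mg/L.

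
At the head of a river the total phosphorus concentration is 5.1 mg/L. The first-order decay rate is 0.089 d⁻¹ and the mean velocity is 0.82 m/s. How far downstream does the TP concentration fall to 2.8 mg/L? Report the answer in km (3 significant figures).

477 km

From C = C₀·e^(−kt), t = ln(C₀/C)/k = ln(5.1/2.8)/0.089 = 0.5996/0.089 = 6.737 d.
Distance = v·t = 0.82 m/s × 5.821e+05 s = 4.773e+05 m = 477.3 km.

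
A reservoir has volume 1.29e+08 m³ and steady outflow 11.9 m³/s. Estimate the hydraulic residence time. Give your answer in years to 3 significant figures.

0.344 yr

Q = 11.9 m³/s × 3.156e+07 s/yr = 3.755e+08 m³/yr.
Hydraulic residence time τ = V/Q = 1.29e+08/3.755e+08 = 0.3435 yr.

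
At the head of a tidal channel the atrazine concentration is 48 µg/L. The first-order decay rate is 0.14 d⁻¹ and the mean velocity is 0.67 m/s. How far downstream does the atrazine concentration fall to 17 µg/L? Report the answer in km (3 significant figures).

From C = C₀·e^(−kt), t = ln(C₀/C)/k = ln(48/17)/0.14 = 1.038/0.14 = 7.414 d.
Distance = v·t = 0.67 m/s × 6.406e+05 s = 4.292e+05 m = 429.2 km.

429 km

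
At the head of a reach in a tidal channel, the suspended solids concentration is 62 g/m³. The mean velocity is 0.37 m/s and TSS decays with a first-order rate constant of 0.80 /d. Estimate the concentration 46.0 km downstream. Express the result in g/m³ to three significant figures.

Travel time t = 46.0 km / 0.37 m/s = 4.6e+04/0.37 = 1.243e+05 s = 1.439 d.
First-order decay: C = 62·exp(−0.80·1.439) = 62·0.3163 = 19.61 g/m³.

19.6 g/m³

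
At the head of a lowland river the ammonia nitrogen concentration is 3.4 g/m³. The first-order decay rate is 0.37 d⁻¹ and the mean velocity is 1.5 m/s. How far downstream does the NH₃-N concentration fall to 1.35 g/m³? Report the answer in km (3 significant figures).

From C = C₀·e^(−kt), t = ln(C₀/C)/k = ln(3.4/1.35)/0.37 = 0.9237/0.37 = 2.496 d.
Distance = v·t = 1.5 m/s × 2.157e+05 s = 3.235e+05 m = 323.5 km.

324 km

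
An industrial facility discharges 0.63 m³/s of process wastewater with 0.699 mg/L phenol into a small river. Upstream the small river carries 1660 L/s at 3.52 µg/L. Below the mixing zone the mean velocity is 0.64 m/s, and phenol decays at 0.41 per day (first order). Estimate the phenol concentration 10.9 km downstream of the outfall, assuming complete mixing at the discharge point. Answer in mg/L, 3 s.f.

0.180 mg/L

1660 L/s = 1.66 m³/s.
3.52 µg/L = 0.00352 mg/L.
After complete mixing, C₀ = (0.63·0.699 + 1.66·0.00352) / 2.29 = 0.1949 mg/L.
Travel time t = 1.09e+04 m / 0.64 m/s = 1.703e+04 s = 0.1971 d.
C = 0.1949·exp(−0.41·0.1971) = 0.1949·0.9224 = 0.1797 mg/L.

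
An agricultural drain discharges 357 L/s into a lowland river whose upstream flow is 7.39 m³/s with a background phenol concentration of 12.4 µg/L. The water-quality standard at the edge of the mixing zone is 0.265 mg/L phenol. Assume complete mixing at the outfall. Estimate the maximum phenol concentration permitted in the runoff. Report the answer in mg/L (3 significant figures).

357 L/s = 0.357 m³/s.
12.4 µg/L = 0.0124 mg/L.
Mass balance: 0.265·7.747 = 0.357·Cₑ + 7.39·0.0124.
Cₑ = (2.053 − 0.09164) / 0.357 = 5.494 mg/L.

5.49 mg/L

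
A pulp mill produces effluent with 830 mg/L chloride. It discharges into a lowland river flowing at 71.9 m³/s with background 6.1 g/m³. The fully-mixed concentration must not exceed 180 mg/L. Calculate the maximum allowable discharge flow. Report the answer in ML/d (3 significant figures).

1660 ML/d

Mass balance at complete mixing: C_std·(Q_w + Q_r) = Q_w·C_e + Q_r·C_b.
Rearranging, Q_w = Q_r·(C_std − C_b)/(C_e − C_std) = 71.9·(180 − 6.1) / (830 − 180) = 19.24 m³/s.
= 1662 ML/d.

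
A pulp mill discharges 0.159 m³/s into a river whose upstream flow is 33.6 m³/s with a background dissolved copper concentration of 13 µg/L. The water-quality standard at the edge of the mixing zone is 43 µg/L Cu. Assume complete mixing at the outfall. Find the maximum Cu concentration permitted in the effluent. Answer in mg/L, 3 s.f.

6.38 mg/L

13 µg/L = 0.013 mg/L.
43 µg/L = 0.043 mg/L.
Mass balance: 0.043·33.76 = 0.159·Cₑ + 33.6·0.013.
Cₑ = (1.452 − 0.4368) / 0.159 = 6.383 mg/L.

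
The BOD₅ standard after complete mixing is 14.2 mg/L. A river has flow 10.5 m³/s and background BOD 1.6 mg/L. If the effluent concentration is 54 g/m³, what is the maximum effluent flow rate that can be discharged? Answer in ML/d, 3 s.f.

Mass balance at complete mixing: C_std·(Q_w + Q_r) = Q_w·C_e + Q_r·C_b.
Rearranging, Q_w = Q_r·(C_std − C_b)/(C_e − C_std) = 10.5·(14.2 − 1.6) / (54 − 14.2) = 3.324 m³/s.
= 287.2 ML/d.

287 ML/d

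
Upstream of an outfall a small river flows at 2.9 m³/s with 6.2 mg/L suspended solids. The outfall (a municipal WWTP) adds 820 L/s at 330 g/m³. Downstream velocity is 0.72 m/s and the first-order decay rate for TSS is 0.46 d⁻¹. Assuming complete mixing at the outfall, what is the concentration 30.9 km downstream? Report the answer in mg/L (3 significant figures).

820 L/s = 0.82 m³/s.
After complete mixing, C₀ = (0.82·330 + 2.9·6.2) / 3.72 = 77.58 mg/L.
Travel time t = 3.09e+04 m / 0.72 m/s = 4.292e+04 s = 0.4967 d.
C = 77.58·exp(−0.46·0.4967) = 77.58·0.7957 = 61.73 mg/L.

61.7 mg/L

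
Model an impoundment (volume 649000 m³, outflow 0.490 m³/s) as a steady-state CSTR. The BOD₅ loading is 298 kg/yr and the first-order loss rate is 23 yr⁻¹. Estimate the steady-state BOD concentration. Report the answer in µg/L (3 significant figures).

9.81 µg/L

Outflow Q = 0.490 m³/s × 3.156e+07 s/yr = 1.546e+07 m³/yr.
Steady-state CSTR mass balance: W = Q·C + k·V·C, so C = W/(Q + kV).
Q + kV = 1.546e+07 + 23·649000 = 3.039e+07 m³/yr.
C = 298/3.039e+07 = 9.806e-06 kg/m³ = 0.009806 mg/L = 9.806 µg/L.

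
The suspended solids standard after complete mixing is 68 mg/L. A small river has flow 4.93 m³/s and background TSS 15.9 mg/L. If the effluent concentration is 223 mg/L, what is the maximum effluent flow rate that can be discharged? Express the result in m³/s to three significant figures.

1.66 m³/s

Mass balance at complete mixing: C_std·(Q_w + Q_r) = Q_w·C_e + Q_r·C_b.
Rearranging, Q_w = Q_r·(C_std − C_b)/(C_e − C_std) = 4.93·(68 − 15.9) / (223 − 68) = 1.657 m³/s.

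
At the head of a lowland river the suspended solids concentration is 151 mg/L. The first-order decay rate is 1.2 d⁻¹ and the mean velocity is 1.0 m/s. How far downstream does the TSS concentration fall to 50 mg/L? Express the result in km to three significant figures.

79.6 km

From C = C₀·e^(−kt), t = ln(C₀/C)/k = ln(151/50)/1.2 = 1.105/1.2 = 0.921 d.
Distance = v·t = 1.0 m/s × 7.958e+04 s = 7.958e+04 m = 79.58 km.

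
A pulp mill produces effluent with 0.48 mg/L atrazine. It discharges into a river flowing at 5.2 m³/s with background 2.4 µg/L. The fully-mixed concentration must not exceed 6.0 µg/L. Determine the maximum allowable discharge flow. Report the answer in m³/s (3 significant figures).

0.0395 m³/s

2.4 µg/L = 0.0024 mg/L.
6.0 µg/L = 0.006 mg/L.
Mass balance at complete mixing: C_std·(Q_w + Q_r) = Q_w·C_e + Q_r·C_b.
Rearranging, Q_w = Q_r·(C_std − C_b)/(C_e − C_std) = 5.2·(0.006 − 0.0024) / (0.48 − 0.006) = 0.03949 m³/s.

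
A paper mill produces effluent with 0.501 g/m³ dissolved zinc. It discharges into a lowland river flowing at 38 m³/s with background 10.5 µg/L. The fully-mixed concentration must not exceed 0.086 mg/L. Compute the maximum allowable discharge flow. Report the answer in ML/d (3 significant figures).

10.5 µg/L = 0.0105 mg/L.
Mass balance at complete mixing: C_std·(Q_w + Q_r) = Q_w·C_e + Q_r·C_b.
Rearranging, Q_w = Q_r·(C_std − C_b)/(C_e − C_std) = 38·(0.086 − 0.0105) / (0.501 − 0.086) = 6.913 m³/s.
= 597.3 ML/d.

597 ML/d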